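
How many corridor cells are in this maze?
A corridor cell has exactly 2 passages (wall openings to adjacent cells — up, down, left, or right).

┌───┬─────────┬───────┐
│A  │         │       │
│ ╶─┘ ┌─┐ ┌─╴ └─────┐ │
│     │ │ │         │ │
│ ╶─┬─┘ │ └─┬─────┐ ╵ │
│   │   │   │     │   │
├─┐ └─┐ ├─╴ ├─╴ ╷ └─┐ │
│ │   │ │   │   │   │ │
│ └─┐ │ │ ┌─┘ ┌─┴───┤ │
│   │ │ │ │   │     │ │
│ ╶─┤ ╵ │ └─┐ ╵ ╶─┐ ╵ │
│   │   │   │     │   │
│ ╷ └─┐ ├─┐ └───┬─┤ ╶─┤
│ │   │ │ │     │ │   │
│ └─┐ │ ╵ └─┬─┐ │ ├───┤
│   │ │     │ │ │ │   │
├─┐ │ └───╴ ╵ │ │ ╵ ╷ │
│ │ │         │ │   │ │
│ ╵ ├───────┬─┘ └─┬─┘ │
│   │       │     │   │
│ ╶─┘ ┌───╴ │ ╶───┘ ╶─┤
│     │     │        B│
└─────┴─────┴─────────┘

Counting cells with exactly 2 passages:
Total corridor cells: 85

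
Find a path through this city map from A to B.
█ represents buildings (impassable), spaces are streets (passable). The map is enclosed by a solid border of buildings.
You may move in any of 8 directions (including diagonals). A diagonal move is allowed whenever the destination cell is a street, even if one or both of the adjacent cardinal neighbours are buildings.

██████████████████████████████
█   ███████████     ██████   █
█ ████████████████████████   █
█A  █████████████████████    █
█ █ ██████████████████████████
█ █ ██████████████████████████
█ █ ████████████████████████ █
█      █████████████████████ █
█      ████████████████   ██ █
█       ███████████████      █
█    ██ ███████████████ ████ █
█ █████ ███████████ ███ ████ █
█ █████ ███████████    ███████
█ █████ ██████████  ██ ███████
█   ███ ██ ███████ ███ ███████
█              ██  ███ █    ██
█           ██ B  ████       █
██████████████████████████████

Finding the shortest path from A to B:
Movement: 8-directional
Path length: 20 steps
Directions: right → down-right → down → down → down-right → down-right → down-right → down-right → down → down → down → down → down-right → right → right → right → right → right → right → down-right

Solution:

██████████████████████████████
█   ███████████     ██████   █
█ ████████████████████████   █
█A↘ █████████████████████    █
█ █↓██████████████████████████
█ █↓██████████████████████████
█ █↘████████████████████████ █
█   ↘  █████████████████████ █
█    ↘ ████████████████   ██ █
█     ↘ ███████████████      █
█    ██↓███████████████ ████ █
█ █████↓███████████ ███ ████ █
█ █████↓███████████    ███████
█ █████↓██████████  ██ ███████
█   ███↘██ ███████ ███ ███████
█       →→→→→→↘██  ███ █    ██
█           ██ B  ████       █
██████████████████████████████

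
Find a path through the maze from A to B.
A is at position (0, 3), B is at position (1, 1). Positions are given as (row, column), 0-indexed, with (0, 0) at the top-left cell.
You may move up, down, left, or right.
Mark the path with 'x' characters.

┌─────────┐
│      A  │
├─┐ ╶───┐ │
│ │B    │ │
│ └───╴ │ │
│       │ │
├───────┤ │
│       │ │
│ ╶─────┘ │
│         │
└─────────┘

Finding the shortest path from (0, 3) to (1, 1):
Path length: 3 steps
Directions: left → left → down

Solution:

┌─────────┐
│  x x A  │
├─┐ ╶───┐ │
│ │B    │ │
│ └───╴ │ │
│       │ │
├───────┤ │
│       │ │
│ ╶─────┘ │
│         │
└─────────┘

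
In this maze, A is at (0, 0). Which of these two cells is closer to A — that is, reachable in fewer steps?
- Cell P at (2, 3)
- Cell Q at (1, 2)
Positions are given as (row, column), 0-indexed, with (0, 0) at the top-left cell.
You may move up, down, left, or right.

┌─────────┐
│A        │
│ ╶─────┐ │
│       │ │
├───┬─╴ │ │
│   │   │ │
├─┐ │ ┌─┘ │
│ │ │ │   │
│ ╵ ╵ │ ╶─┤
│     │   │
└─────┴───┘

Shortest path A → P at (2, 3): 5 steps
Shortest path A → Q at (1, 2): 3 steps

Q is closer (3 steps vs 5 steps).

Path to P:

┌─────────┐
│A        │
│ ╶─────┐ │
│↳ → → ↓│ │
├───┬─╴ │ │
│   │  P│ │
├─┐ │ ┌─┘ │
│ │ │ │   │
│ ╵ ╵ │ ╶─┤
│     │   │
└─────┴───┘

Path to Q:

┌─────────┐
│A        │
│ ╶─────┐ │
│↳ → Q  │ │
├───┬─╴ │ │
│   │   │ │
├─┐ │ ┌─┘ │
│ │ │ │   │
│ ╵ ╵ │ ╶─┤
│     │   │
└─────┴───┘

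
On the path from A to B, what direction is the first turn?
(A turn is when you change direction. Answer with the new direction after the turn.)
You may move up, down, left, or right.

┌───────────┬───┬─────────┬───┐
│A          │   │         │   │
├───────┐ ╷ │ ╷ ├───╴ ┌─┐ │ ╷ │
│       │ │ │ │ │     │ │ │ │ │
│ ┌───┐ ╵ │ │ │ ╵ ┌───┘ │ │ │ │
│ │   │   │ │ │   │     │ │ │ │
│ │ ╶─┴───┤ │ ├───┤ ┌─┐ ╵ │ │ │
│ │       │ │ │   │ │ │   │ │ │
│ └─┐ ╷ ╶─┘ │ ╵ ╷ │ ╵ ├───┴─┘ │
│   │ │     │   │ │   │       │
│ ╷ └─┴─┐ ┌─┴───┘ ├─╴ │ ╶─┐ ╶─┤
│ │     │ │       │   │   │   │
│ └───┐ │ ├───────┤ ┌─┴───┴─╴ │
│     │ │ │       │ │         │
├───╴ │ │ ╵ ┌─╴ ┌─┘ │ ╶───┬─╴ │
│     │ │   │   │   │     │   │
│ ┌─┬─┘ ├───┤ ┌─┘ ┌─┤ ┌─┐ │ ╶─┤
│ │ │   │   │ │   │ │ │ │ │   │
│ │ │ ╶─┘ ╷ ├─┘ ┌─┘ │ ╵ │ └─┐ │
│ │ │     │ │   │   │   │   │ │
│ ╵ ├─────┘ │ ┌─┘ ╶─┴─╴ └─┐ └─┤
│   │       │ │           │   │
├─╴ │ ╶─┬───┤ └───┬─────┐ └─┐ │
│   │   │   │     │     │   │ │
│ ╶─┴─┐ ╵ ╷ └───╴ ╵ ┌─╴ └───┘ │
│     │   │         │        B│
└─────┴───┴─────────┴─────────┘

Directions: right, right, right, right, down, down, left, up, left, left, left, down, down, down, right, down, right, right, down, down, down, left, down, right, right, up, right, down, down, left, left, left, down, right, down, right, up, right, down, right, right, right, right, up, right, right, down, right, right, right
First turn direction: down

Solution:

┌───────────┬───┬─────────┬───┐
│A → → → ↓  │   │         │   │
├───────┐ ╷ │ ╷ ├───╴ ┌─┐ │ ╷ │
│↓ ← ← ↰│↓│ │ │ │     │ │ │ │ │
│ ┌───┐ ╵ │ │ │ ╵ ┌───┘ │ │ │ │
│↓│   │↑ ↲│ │ │   │     │ │ │ │
│ │ ╶─┴───┤ │ ├───┤ ┌─┐ ╵ │ │ │
│↓│       │ │ │   │ │ │   │ │ │
│ └─┐ ╷ ╶─┘ │ ╵ ╷ │ ╵ ├───┴─┘ │
│↳ ↓│ │     │   │ │   │       │
│ ╷ └─┴─┐ ┌─┴───┘ ├─╴ │ ╶─┐ ╶─┤
│ │↳ → ↓│ │       │   │   │   │
│ └───┐ │ ├───────┤ ┌─┴───┴─╴ │
│     │↓│ │       │ │         │
├───╴ │ │ ╵ ┌─╴ ┌─┘ │ ╶───┬─╴ │
│     │↓│   │   │   │     │   │
│ ┌─┬─┘ ├───┤ ┌─┘ ┌─┤ ┌─┐ │ ╶─┤
│ │ │↓ ↲│↱ ↓│ │   │ │ │ │ │   │
│ │ │ ╶─┘ ╷ ├─┘ ┌─┘ │ ╵ │ └─┐ │
│ │ │↳ → ↑│↓│   │   │   │   │ │
│ ╵ ├─────┘ │ ┌─┘ ╶─┴─╴ └─┐ └─┤
│   │↓ ← ← ↲│ │           │   │
├─╴ │ ╶─┬───┤ └───┬─────┐ └─┐ │
│   │↳ ↓│↱ ↓│     │↱ → ↓│   │ │
│ ╶─┴─┐ ╵ ╷ └───╴ ╵ ┌─╴ └───┘ │
│     │↳ ↑│↳ → → → ↑│  ↳ → → B│
└─────┴───┴─────────┴─────────┘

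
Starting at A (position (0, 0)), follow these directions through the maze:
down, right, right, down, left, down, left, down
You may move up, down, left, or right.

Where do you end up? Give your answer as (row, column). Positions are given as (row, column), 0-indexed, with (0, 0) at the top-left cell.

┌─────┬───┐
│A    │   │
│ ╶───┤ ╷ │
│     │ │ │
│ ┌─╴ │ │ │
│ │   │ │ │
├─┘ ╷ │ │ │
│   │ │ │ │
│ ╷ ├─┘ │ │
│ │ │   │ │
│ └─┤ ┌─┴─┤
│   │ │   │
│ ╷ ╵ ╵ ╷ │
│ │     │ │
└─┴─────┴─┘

Following directions step by step:
Start: (0, 0)
  down: (0, 0) → (1, 0)
  right: (1, 0) → (1, 1)
  right: (1, 1) → (1, 2)
  down: (1, 2) → (2, 2)
  left: (2, 2) → (2, 1)
  down: (2, 1) → (3, 1)
  left: (3, 1) → (3, 0)
  down: (3, 0) → (4, 0)
Final position: (4, 0)

Path taken:

┌─────┬───┐
│A    │   │
│ ╶───┤ ╷ │
│↳ → ↓│ │ │
│ ┌─╴ │ │ │
│ │↓ ↲│ │ │
├─┘ ╷ │ │ │
│↓ ↲│ │ │ │
│ ╷ ├─┘ │ │
│B│ │   │ │
│ └─┤ ┌─┴─┤
│   │ │   │
│ ╷ ╵ ╵ ╷ │
│ │     │ │
└─┴─────┴─┘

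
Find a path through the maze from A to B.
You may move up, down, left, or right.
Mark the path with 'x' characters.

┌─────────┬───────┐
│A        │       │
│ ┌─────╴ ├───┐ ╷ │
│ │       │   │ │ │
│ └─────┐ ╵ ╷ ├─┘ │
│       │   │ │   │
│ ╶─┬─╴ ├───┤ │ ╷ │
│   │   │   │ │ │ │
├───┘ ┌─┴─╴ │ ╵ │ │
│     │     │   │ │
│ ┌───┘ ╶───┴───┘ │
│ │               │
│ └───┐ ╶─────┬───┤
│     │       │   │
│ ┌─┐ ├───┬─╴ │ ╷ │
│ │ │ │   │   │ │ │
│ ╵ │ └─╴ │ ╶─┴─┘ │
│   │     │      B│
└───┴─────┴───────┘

Finding the shortest path through the maze:
Path length: 34 steps
Directions: right → right → right → right → down → down → right → up → right → down → down → down → right → up → up → right → down → down → down → left → left → left → left → left → down → right → right → right → down → left → down → right → right → right

Solution:

┌─────────┬───────┐
│A x x x x│       │
│ ┌─────╴ ├───┐ ╷ │
│ │      x│x x│ │ │
│ └─────┐ ╵ ╷ ├─┘ │
│       │x x│x│x x│
│ ╶─┬─╴ ├───┤ │ ╷ │
│   │   │   │x│x│x│
├───┘ ┌─┴─╴ │ ╵ │ │
│     │     │x x│x│
│ ┌───┘ ╶───┴───┘ │
│ │    x x x x x x│
│ └───┐ ╶─────┬───┤
│     │x x x x│   │
│ ┌─┐ ├───┬─╴ │ ╷ │
│ │ │ │   │x x│ │ │
│ ╵ │ └─╴ │ ╶─┴─┘ │
│   │     │x x x B│
└───┴─────┴───────┘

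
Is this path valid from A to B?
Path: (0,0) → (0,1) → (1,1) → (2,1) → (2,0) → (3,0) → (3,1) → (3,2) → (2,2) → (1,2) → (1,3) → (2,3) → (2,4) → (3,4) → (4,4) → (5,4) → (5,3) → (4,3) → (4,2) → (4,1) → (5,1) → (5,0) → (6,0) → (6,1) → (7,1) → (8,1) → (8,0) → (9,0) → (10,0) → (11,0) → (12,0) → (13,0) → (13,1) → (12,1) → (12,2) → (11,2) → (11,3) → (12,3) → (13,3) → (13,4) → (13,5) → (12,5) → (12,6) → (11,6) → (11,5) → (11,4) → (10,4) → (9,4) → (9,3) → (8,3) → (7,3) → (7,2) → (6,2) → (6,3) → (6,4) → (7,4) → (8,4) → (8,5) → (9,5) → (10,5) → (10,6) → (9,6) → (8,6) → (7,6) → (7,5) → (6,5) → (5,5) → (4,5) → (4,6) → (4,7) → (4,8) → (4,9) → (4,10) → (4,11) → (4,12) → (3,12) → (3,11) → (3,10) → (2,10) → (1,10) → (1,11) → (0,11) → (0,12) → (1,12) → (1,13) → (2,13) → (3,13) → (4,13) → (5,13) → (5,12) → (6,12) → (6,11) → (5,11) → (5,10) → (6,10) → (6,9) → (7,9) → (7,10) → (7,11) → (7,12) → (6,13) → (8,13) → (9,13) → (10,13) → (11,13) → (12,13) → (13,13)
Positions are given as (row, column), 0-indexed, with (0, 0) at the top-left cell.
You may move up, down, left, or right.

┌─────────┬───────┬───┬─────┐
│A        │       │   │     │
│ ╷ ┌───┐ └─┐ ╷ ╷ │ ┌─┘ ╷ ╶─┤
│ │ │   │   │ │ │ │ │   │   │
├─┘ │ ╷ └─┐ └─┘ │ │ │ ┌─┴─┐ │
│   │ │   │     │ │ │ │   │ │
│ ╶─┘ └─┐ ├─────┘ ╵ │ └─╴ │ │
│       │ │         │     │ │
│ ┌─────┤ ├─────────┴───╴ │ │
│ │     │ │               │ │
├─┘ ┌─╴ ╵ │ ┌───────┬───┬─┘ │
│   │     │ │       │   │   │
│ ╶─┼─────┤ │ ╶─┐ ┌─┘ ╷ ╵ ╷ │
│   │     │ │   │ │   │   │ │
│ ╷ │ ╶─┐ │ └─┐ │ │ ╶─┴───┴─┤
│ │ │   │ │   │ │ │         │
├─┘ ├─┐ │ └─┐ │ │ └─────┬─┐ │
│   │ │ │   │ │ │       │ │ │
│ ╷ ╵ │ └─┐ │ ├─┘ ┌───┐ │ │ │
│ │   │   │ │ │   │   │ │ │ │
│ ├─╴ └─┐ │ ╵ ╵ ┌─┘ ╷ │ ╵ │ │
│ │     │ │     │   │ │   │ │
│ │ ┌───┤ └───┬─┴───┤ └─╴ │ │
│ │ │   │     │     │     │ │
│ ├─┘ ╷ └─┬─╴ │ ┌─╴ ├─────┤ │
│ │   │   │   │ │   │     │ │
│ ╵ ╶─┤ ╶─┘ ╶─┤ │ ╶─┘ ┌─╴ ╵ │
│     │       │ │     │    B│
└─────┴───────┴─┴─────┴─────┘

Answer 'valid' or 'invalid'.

Checking path validity:
Result: Invalid move at step 100: cannot move from (7, 12) to (6, 13).

invalid

Correct solution:

┌─────────┬───────┬───┬─────┐
│A ↓      │       │   │↱ ↓  │
│ ╷ ┌───┐ └─┐ ╷ ╷ │ ┌─┘ ╷ ╶─┤
│ │↓│↱ ↓│   │ │ │ │ │↱ ↑│↳ ↓│
├─┘ │ ╷ └─┐ └─┘ │ │ │ ┌─┴─┐ │
│↓ ↲│↑│↳ ↓│     │ │ │↑│   │↓│
│ ╶─┘ └─┐ ├─────┘ ╵ │ └─╴ │ │
│↳ → ↑  │↓│         │↑ ← ↰│↓│
│ ┌─────┤ ├─────────┴───╴ │ │
│ │↓ ← ↰│↓│↱ → → → → → → ↑│↓│
├─┘ ┌─╴ ╵ │ ┌───────┬───┬─┘ │
│↓ ↲│  ↑ ↲│↑│       │↓ ↰│↓ ↲│
│ ╶─┼─────┤ │ ╶─┐ ┌─┘ ╷ ╵ ╷ │
│↳ ↓│↱ → ↓│↑│   │ │↓ ↲│↑ ↲│ │
│ ╷ │ ╶─┐ │ └─┐ │ │ ╶─┴───┴─┤
│ │↓│↑ ↰│↓│↑ ↰│ │ │↳ → → → ↓│
├─┘ ├─┐ │ └─┐ │ │ └─────┬─┐ │
│↓ ↲│ │↑│↳ ↓│↑│ │       │ │↓│
│ ╷ ╵ │ └─┐ │ ├─┘ ┌───┐ │ │ │
│↓│   │↑ ↰│↓│↑│   │   │ │ │↓│
│ ├─╴ └─┐ │ ╵ ╵ ┌─┘ ╷ │ ╵ │ │
│↓│     │↑│↳ ↑  │   │ │   │↓│
│ │ ┌───┤ └───┬─┴───┤ └─╴ │ │
│↓│ │↱ ↓│↑ ← ↰│     │     │↓│
│ ├─┘ ╷ └─┬─╴ │ ┌─╴ ├─────┤ │
│↓│↱ ↑│↓  │↱ ↑│ │   │     │↓│
│ ╵ ╶─┤ ╶─┘ ╶─┤ │ ╶─┘ ┌─╴ ╵ │
│↳ ↑  │↳ → ↑  │ │     │    B│
└─────┴───────┴─┴─────┴─────┘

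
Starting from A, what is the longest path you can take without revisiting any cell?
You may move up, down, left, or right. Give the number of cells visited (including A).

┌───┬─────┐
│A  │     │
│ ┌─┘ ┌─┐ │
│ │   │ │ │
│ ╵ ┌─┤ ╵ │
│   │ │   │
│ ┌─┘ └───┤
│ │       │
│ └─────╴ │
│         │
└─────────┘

Finding longest simple path using DFS:
Start: (0, 0)
Longest path visits 13 cells
Path: A → down → down → down → down → right → right → right → right → up → left → left → up

Solution:

┌───┬─────┐
│A  │     │
│ ┌─┘ ┌─┐ │
│↓│   │ │ │
│ ╵ ┌─┤ ╵ │
│↓  │B│   │
│ ┌─┘ └───┤
│↓│  ↑ ← ↰│
│ └─────╴ │
│↳ → → → ↑│
└─────────┘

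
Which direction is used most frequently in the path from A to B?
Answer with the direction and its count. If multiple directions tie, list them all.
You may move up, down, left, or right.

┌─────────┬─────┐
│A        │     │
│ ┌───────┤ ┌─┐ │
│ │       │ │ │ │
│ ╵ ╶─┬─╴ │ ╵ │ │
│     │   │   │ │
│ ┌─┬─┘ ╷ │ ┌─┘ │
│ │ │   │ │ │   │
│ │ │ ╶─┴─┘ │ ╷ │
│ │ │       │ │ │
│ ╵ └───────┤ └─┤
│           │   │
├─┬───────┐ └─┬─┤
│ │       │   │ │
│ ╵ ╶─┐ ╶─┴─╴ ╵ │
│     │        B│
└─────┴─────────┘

Directions: down, down, down, down, down, right, right, right, right, right, down, right, down, right
Counts: {'down': 7, 'right': 7}
Most common: down and right (tied at 7 times each)

Solution:

┌─────────┬─────┐
│A        │     │
│ ┌───────┤ ┌─┐ │
│↓│       │ │ │ │
│ ╵ ╶─┬─╴ │ ╵ │ │
│↓    │   │   │ │
│ ┌─┬─┘ ╷ │ ┌─┘ │
│↓│ │   │ │ │   │
│ │ │ ╶─┴─┘ │ ╷ │
│↓│ │       │ │ │
│ ╵ └───────┤ └─┤
│↳ → → → → ↓│   │
├─┬───────┐ └─┬─┤
│ │       │↳ ↓│ │
│ ╵ ╶─┐ ╶─┴─╴ ╵ │
│     │      ↳ B│
└─────┴─────────┘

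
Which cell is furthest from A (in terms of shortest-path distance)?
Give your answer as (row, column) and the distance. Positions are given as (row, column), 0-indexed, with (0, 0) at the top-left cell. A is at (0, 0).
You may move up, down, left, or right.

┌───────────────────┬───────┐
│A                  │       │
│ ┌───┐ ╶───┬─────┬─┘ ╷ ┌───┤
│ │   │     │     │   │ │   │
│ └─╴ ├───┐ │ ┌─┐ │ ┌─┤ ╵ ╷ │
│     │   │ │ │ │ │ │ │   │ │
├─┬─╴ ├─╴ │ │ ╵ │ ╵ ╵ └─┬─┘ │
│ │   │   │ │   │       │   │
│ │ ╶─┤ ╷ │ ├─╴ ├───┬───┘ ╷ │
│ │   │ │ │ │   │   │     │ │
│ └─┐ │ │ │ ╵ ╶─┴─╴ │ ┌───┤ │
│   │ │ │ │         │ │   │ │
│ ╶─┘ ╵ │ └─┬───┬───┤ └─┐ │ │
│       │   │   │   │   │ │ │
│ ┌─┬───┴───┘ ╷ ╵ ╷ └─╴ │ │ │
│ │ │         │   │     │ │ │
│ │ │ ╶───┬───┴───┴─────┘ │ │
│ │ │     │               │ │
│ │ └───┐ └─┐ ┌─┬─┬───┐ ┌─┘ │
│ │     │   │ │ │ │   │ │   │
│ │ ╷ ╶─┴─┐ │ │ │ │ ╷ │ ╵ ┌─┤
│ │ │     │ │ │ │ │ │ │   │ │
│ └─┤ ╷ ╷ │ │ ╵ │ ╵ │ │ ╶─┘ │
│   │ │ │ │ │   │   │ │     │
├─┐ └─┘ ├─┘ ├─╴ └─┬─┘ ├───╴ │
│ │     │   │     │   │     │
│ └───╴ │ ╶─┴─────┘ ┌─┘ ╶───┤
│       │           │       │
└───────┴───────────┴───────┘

Computing BFS distances from A to all cells:
Furthest cell: (9, 8)
Distance: 81 steps

Path from A to the furthest cell:

┌───────────────────┬───────┐
│A → → ↓            │↱ ↓    │
│ ┌───┐ ╶───┬─────┬─┘ ╷ ┌───┤
│ │   │↳ → ↓│↱ → ↓│↱ ↑│↓│↱ ↓│
│ └─╴ ├───┐ │ ┌─┐ │ ┌─┤ ╵ ╷ │
│     │   │↓│↑│ │↓│↑│ │↳ ↑│↓│
├─┬─╴ ├─╴ │ │ ╵ │ ╵ ╵ └─┬─┘ │
│ │   │   │↓│↑ ↰│↳ ↑    │↓ ↲│
│ │ ╶─┤ ╷ │ ├─╴ ├───┬───┘ ╷ │
│ │   │ │ │↓│↱ ↑│   │↓ ← ↲│ │
│ └─┐ │ │ │ ╵ ╶─┴─╴ │ ┌───┤ │
│   │ │ │ │↳ ↑      │↓│   │ │
│ ╶─┘ ╵ │ └─┬───┬───┤ └─┐ │ │
│       │   │↓ ↰│↓ ↰│↳ ↓│ │ │
│ ┌─┬───┴───┘ ╷ ╵ ╷ └─╴ │ │ │
│ │ │↓ ← ← ← ↲│↑ ↲│↑ ← ↲│ │ │
│ │ │ ╶───┬───┴───┴─────┘ │ │
│ │ │↳ → ↓│               │ │
│ │ └───┐ └─┐ ┌─┬─┬───┐ ┌─┘ │
│ │     │↳ ↓│ │ │B│↓ ↰│ │   │
│ │ ╷ ╶─┴─┐ │ │ │ │ ╷ │ ╵ ┌─┤
│ │ │     │↓│ │ │↑│↓│↑│   │ │
│ └─┤ ╷ ╷ │ │ ╵ │ ╵ │ │ ╶─┘ │
│   │ │ │ │↓│   │↑ ↲│↑│     │
├─┐ └─┘ ├─┘ ├─╴ └─┬─┘ ├───╴ │
│ │     │↓ ↲│     │↱ ↑│     │
│ └───╴ │ ╶─┴─────┘ ┌─┘ ╶───┤
│       │↳ → → → → ↑│       │
└───────┴───────────┴───────┘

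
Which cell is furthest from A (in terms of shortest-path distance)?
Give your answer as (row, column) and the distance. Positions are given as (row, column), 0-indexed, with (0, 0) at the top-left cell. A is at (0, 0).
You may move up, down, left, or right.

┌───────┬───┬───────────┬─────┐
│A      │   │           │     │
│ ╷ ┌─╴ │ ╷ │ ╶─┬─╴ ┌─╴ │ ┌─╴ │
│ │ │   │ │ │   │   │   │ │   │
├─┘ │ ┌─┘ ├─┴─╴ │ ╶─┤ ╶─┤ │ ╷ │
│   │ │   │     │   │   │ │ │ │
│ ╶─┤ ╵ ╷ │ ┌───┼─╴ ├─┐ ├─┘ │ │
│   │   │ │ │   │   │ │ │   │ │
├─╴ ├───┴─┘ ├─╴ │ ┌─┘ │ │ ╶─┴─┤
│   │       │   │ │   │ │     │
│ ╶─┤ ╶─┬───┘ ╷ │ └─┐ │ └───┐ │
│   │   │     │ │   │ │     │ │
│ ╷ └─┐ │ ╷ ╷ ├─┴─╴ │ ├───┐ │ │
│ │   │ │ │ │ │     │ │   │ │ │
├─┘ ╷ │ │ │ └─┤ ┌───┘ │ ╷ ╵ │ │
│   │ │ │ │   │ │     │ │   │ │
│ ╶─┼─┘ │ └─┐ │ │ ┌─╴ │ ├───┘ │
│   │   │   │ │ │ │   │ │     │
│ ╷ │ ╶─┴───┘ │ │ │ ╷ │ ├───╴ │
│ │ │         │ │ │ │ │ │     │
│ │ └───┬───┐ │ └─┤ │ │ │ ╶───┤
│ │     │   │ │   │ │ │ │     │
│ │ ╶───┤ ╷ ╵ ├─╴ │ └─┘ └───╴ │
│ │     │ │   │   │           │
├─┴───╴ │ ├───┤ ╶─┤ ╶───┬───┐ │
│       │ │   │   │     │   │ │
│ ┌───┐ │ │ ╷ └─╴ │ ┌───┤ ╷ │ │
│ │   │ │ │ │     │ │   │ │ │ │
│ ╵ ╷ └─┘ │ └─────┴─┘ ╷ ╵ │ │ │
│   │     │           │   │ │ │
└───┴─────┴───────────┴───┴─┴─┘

Computing BFS distances from A to all cells:
Furthest cell: (2, 12)
Distance: 112 steps

Path from A to the furthest cell:

┌───────┬───┬───────────┬─────┐
│A ↓    │   │↱ → → → → ↓│↓ ← ↰│
│ ╷ ┌─╴ │ ╷ │ ╶─┬─╴ ┌─╴ │ ┌─╴ │
│ │↓│   │ │ │↑ ↰│   │↓ ↲│↓│↱ ↑│
├─┘ │ ┌─┘ ├─┴─╴ │ ╶─┤ ╶─┤ │ ╷ │
│↓ ↲│ │   │↱ → ↑│   │↳ ↓│B│↑│ │
│ ╶─┤ ╵ ╷ │ ┌───┼─╴ ├─┐ ├─┘ │ │
│↳ ↓│   │ │↑│   │   │ │↓│↱ ↑│ │
├─╴ ├───┴─┘ ├─╴ │ ┌─┘ │ │ ╶─┴─┤
│↓ ↲│↱ → → ↑│   │ │   │↓│↑ ← ↰│
│ ╶─┤ ╶─┬───┘ ╷ │ └─┐ │ └───┐ │
│↳ ↓│↑ ↰│     │ │   │ │↳ → ↓│↑│
│ ╷ └─┐ │ ╷ ╷ ├─┴─╴ │ ├───┐ │ │
│ │↓  │↑│ │ │ │     │ │↓ ↰│↓│↑│
├─┘ ╷ │ │ │ └─┤ ┌───┘ │ ╷ ╵ │ │
│↓ ↲│ │↑│ │   │ │     │↓│↑ ↲│↑│
│ ╶─┼─┘ │ └─┐ │ │ ┌─╴ │ ├───┘ │
│↳ ↓│↱ ↑│   │ │ │ │   │↓│    ↑│
│ ╷ │ ╶─┴───┘ │ │ │ ╷ │ ├───╴ │
│ │↓│↑ ← ← ← ↰│ │ │ │ │↓│↱ → ↑│
│ │ └───┬───┐ │ └─┤ │ │ │ ╶───┤
│ │↓    │↱ ↓│↑│   │ │ │↓│↑ ← ↰│
│ │ ╶───┤ ╷ ╵ ├─╴ │ └─┘ └───╴ │
│ │↳ → ↓│↑│↳ ↑│   │    ↳ → → ↑│
├─┴───╴ │ ├───┤ ╶─┤ ╶───┬───┐ │
│↓ ← ← ↲│↑│   │   │     │   │ │
│ ┌───┐ │ │ ╷ └─╴ │ ┌───┤ ╷ │ │
│↓│↱ ↓│ │↑│ │     │ │   │ │ │ │
│ ╵ ╷ └─┘ │ └─────┴─┘ ╷ ╵ │ │ │
│↳ ↑│↳ → ↑│           │   │ │ │
└───┴─────┴───────────┴───┴─┴─┘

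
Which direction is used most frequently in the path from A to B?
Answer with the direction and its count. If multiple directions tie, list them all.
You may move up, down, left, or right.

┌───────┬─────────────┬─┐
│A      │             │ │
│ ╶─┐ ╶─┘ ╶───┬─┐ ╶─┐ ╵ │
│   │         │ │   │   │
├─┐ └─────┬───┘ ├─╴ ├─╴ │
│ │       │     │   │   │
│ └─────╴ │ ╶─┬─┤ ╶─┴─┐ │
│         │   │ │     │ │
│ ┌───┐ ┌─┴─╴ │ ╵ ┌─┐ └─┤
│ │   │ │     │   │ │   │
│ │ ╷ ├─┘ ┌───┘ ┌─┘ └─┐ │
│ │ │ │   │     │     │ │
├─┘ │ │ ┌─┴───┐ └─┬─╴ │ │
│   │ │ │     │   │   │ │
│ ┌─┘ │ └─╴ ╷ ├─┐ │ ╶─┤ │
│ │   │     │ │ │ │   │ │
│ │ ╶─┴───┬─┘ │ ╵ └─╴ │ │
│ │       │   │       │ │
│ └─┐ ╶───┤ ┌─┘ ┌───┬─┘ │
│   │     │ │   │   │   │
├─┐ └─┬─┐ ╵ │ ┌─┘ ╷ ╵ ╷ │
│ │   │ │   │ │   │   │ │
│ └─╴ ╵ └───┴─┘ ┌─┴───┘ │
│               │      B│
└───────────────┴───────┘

Directions: right, right, down, right, right, up, right, right, right, right, down, right, down, left, down, right, right, down, right, down, down, down, down, down, down, down
Counts: {'right': 12, 'down': 12, 'up': 1, 'left': 1}
Most common: down and right (tied at 12 times each)

Solution:

┌───────┬─────────────┬─┐
│A → ↓  │↱ → → → ↓    │ │
│ ╶─┐ ╶─┘ ╶───┬─┐ ╶─┐ ╵ │
│   │↳ → ↑    │ │↳ ↓│   │
├─┐ └─────┬───┘ ├─╴ ├─╴ │
│ │       │     │↓ ↲│   │
│ └─────╴ │ ╶─┬─┤ ╶─┴─┐ │
│         │   │ │↳ → ↓│ │
│ ┌───┐ ┌─┴─╴ │ ╵ ┌─┐ └─┤
│ │   │ │     │   │ │↳ ↓│
│ │ ╷ ├─┘ ┌───┘ ┌─┘ └─┐ │
│ │ │ │   │     │     │↓│
├─┘ │ │ ┌─┴───┐ └─┬─╴ │ │
│   │ │ │     │   │   │↓│
│ ┌─┘ │ └─╴ ╷ ├─┐ │ ╶─┤ │
│ │   │     │ │ │ │   │↓│
│ │ ╶─┴───┬─┘ │ ╵ └─╴ │ │
│ │       │   │       │↓│
│ └─┐ ╶───┤ ┌─┘ ┌───┬─┘ │
│   │     │ │   │   │  ↓│
├─┐ └─┬─┐ ╵ │ ┌─┘ ╷ ╵ ╷ │
│ │   │ │   │ │   │   │↓│
│ └─╴ ╵ └───┴─┘ ┌─┴───┘ │
│               │      B│
└───────────────┴───────┘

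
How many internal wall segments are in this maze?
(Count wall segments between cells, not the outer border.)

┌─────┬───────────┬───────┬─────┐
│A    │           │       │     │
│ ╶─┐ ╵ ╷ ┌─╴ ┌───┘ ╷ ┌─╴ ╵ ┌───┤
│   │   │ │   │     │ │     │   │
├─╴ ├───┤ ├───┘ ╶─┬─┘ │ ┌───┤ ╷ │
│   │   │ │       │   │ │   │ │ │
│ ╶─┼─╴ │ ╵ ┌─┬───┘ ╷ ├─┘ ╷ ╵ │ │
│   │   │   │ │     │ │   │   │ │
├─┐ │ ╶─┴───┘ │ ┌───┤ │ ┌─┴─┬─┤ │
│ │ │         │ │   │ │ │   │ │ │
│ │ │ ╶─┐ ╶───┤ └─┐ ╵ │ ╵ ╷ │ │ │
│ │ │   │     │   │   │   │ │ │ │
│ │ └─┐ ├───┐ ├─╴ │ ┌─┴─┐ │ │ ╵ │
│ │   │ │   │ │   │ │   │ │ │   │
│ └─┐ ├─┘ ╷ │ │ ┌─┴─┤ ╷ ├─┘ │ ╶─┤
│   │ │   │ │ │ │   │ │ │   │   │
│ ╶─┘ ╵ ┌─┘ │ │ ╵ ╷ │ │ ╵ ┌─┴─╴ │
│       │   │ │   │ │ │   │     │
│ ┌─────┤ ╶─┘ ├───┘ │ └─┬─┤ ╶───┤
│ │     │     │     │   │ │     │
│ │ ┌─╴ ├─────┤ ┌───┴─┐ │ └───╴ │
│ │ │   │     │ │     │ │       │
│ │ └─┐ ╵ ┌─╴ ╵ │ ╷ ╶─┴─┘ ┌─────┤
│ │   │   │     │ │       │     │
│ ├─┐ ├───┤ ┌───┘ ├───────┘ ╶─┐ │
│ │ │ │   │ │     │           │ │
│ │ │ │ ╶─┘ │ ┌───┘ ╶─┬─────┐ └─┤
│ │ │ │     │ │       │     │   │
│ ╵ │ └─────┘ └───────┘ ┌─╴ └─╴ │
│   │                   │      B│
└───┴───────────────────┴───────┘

Counting internal wall segments:
Total internal walls: 210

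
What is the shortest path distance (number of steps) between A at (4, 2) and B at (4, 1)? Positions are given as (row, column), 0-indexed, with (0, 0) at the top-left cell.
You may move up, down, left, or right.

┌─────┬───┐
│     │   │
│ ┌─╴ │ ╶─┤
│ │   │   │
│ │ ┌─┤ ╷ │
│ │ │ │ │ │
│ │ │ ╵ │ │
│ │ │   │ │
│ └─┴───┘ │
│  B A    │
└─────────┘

Finding path from (4, 2) to (4, 1):
Path: (4,2) → (4,1)
Distance: 1 steps

Solution:

┌─────┬───┐
│     │   │
│ ┌─╴ │ ╶─┤
│ │   │   │
│ │ ┌─┤ ╷ │
│ │ │ │ │ │
│ │ │ ╵ │ │
│ │ │   │ │
│ └─┴───┘ │
│  B A    │
└─────────┘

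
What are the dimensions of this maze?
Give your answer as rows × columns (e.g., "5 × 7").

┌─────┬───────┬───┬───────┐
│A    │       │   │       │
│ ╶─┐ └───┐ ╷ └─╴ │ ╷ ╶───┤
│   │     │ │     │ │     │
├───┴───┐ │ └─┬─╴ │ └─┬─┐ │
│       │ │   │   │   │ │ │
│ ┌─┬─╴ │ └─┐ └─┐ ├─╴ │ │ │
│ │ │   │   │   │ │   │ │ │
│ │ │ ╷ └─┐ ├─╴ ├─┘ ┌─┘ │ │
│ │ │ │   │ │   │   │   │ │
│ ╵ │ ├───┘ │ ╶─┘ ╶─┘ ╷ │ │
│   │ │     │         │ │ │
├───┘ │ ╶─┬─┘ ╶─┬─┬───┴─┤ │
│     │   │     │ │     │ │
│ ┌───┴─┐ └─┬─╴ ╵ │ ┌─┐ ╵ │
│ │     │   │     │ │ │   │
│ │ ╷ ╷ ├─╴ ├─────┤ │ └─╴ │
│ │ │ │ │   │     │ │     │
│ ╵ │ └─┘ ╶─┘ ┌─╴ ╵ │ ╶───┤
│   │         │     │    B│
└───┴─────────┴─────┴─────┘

Counting the maze dimensions:
Rows (vertical): 10
Columns (horizontal): 13
Dimensions: 10 × 13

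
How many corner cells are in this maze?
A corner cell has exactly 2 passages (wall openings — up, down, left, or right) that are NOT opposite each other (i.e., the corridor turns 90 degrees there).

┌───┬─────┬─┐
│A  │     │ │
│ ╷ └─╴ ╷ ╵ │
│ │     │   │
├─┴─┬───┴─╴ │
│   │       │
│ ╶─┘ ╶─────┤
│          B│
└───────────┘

Counting corner cells (2 non-opposite passages):
Total corners: 10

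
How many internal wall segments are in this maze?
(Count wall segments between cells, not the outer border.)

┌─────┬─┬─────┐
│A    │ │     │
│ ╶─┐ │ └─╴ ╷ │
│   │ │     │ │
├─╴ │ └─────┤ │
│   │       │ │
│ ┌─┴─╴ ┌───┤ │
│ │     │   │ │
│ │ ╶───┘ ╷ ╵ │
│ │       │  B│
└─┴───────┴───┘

Counting internal wall segments:
Total internal walls: 24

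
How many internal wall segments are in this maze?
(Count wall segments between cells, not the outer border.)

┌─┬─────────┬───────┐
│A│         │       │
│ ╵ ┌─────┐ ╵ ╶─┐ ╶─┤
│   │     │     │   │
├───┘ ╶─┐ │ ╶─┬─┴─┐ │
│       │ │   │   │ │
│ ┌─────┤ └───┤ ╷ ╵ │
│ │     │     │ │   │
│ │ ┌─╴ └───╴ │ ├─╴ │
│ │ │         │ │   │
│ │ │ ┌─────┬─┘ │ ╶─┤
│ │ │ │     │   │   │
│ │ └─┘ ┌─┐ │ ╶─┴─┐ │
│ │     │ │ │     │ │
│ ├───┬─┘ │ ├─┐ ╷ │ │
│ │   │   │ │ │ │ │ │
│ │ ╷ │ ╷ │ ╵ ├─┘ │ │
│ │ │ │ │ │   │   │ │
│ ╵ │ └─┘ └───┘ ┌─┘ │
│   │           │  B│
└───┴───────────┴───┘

Counting internal wall segments:
Total internal walls: 81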